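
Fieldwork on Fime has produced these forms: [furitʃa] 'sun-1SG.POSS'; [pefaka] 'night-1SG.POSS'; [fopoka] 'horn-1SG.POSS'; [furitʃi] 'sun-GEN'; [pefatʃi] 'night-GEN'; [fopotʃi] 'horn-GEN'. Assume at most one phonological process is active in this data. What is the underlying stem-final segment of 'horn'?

The root 'horn' surfaces as [fopotʃi] and [fopoka], with a stem-final [tʃ] ~ [k] alternation.
But 'sun' keeps [tʃ] in both environments ([furitʃi], [furitʃa]), so there is no rule changing /tʃ/ to [k] before the 1SG.POSS suffix.
So /k/ is underlying, and a rule of palatalization before a front vowel — /k/ becomes palato-alveolar [tʃ] before a front vowel — gives [tʃ].

/k/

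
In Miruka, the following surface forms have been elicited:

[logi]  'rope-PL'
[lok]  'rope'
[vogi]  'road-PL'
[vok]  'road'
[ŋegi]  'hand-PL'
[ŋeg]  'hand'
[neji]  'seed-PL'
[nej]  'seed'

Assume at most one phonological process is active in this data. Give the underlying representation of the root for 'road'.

/vok/

The stem for 'road' ends in [g] in [vogi] but [k] in [vok].
If /g/ were underlying and a rule turned it into [k] in isolation, 'hand' would also alternate; but it has [g] in both [ŋegi] and [ŋeg].
The alternation reflects intervocalic voicing: voiceless stops become voiced between vowels. /k/ is underlying.
The underlying form of 'road' is therefore /vok/.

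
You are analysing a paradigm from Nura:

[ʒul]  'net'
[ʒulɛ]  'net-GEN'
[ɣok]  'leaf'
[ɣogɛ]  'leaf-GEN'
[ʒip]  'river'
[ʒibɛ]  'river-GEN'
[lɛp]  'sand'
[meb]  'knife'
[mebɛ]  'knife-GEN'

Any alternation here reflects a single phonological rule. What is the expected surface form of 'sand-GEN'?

'river' shows [p] ~ [b] at the end of the stem ([ʒip] vs [ʒibɛ]).
Compare 'knife', with invariant [b] in [meb] and [mebɛ]: an analysis with underlying /b/ and a rule producing [p] in isolation would wrongly predict alternation here too.
So /p/ is underlying, and a rule of intervocalic voicing — voiceless stops become voiced between vowels — gives [b].
From [lɛp] the stem 'sand' is /lɛp/; between vowels this yields [lɛbɛ].

[lɛbɛ]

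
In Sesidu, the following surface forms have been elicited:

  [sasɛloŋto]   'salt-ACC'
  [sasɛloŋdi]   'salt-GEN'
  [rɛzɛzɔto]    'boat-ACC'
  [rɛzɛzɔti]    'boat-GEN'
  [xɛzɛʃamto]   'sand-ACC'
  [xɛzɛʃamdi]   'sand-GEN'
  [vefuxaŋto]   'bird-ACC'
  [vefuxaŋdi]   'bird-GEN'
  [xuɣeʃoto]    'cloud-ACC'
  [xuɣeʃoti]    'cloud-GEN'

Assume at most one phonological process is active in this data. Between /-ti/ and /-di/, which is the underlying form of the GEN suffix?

The GEN morpheme has two allomorphs, [-di] and [-ti].
The ACC suffix, which begins with [t], is invariant after every stem; so [t] is not altered by any rule here.
So the underlying form is /-di/, and voiced stops become voiceless after a vowel.

/-di/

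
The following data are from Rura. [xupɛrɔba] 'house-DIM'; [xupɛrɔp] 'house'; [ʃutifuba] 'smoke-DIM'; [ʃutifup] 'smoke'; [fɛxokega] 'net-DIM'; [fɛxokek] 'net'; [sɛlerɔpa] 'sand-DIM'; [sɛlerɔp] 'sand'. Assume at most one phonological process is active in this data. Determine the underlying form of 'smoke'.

The stem for 'smoke' ends in [b] in [ʃutifuba] but [p] in [ʃutifup].
The stem 'sand' ([sɛlerɔpa], [sɛlerɔp]) shows [p] unchanged in both environments, so [p] cannot be basic with [b] derived before the DIM suffix.
The underlying segment must be /b/; voiced obstruents become voiceless word-finally, yielding [p] there.
So 'smoke' = /ʃutifub/.

/ʃutifub/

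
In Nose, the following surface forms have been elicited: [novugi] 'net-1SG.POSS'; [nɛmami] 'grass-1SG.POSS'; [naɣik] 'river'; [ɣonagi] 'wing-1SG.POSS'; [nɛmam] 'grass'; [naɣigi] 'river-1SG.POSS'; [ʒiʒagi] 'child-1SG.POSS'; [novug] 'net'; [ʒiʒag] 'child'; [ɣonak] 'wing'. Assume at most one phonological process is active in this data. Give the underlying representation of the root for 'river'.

/naɣik/

The root 'river' surfaces as [naɣigi] and [naɣik], with a stem-final [g] ~ [k] alternation.
If /g/ were underlying and a rule turned it into [k] in isolation, 'child' would also alternate; but it has [g] in both [ʒiʒagi] and [ʒiʒag].
Therefore /k/ is basic and [g] is derived by intervocalic voicing (voiceless stops become voiced between vowels).
The underlying form of 'river' is therefore /naɣik/.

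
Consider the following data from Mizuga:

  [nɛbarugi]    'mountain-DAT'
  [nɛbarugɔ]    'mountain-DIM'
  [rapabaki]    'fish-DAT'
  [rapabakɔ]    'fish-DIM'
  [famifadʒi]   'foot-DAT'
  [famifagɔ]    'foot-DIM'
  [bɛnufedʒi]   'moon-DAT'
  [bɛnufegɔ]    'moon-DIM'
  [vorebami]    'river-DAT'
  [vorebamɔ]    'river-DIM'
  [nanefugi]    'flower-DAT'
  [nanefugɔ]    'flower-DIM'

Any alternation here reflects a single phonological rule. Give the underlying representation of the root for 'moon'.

/bɛnufedʒ/

The root 'moon' surfaces as [bɛnufedʒi] and [bɛnufegɔ], with a stem-final [dʒ] ~ [g] alternation.
The stem 'mountain' ([nɛbarugi], [nɛbarugɔ]) shows [g] unchanged in both environments, so [g] cannot be basic with [dʒ] derived before the DAT suffix.
Therefore /dʒ/ is basic and [g] is derived by depalatalization (palato-alveolar /dʒ/ becomes [g] when no front vowel follows).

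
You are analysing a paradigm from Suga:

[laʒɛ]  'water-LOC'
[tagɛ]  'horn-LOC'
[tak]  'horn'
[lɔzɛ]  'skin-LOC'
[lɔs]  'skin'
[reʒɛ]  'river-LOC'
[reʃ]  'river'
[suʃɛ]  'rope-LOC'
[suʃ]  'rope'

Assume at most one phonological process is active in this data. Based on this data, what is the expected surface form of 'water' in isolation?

The stem for 'river' ends in [ʒ] in [reʒɛ] but [ʃ] in [reʃ].
If /ʃ/ were underlying and a rule turned it into [ʒ] before the LOC suffix, 'rope' would also alternate; but it has [ʃ] in both [suʃɛ] and [suʃ].
The underlying segment must be /ʒ/; voiced obstruents become voiceless word-finally, yielding [ʃ] there.
The one attested form of 'water', [laʒɛ], shows underlying /laʒ/. Applying the same rule word-finally gives [laʃ].

[laʃ]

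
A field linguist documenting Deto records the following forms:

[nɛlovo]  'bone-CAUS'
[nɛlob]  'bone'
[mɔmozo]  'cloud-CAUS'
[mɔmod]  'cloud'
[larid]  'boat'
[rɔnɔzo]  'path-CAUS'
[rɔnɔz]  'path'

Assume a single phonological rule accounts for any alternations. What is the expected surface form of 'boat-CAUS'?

'cloud' shows [z] ~ [d] at the end of the stem ([mɔmozo] vs [mɔmod]).
The stem 'path' ([rɔnɔzo], [rɔnɔz]) shows [z] unchanged in both environments, so [z] cannot be basic with [d] derived in isolation.
Therefore /d/ is basic and [z] is derived by intervocalic spirantization (voiced stops become fricatives between vowels).
The one attested form of 'boat', [larid], shows underlying /larid/. Applying the same rule between vowels gives [larizo].

[larizo]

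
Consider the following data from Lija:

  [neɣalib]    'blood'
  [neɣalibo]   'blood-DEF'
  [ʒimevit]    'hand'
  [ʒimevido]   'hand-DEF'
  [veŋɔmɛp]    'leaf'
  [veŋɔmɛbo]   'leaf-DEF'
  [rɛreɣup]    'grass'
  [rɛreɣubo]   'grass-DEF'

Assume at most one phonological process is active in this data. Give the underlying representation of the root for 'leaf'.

In [veŋɔmɛp] and [veŋɔmɛbo] the final segment of 'leaf' alternates: [p] ~ [b].
But 'blood' keeps [b] in both environments ([neɣalib], [neɣalibo]), so there is no rule changing /b/ to [p] in isolation.
The underlying segment must be /p/; voiceless stops become voiced between vowels, yielding [b] there.
So 'leaf' = /veŋɔmɛp/.

/veŋɔmɛp/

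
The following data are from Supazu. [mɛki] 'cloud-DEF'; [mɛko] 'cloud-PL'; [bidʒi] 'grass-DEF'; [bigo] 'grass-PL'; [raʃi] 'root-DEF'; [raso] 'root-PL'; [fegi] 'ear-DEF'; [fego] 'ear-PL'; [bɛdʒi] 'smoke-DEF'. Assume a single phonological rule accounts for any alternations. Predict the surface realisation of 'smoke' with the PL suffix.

[bɛgo]

In [bidʒi] and [bigo] the final segment of 'grass' alternates: [dʒ] ~ [g].
Compare 'ear', with invariant [g] in [fegi] and [fego]: an analysis with underlying /g/ and a rule producing [dʒ] before the DEF suffix would wrongly predict alternation here too.
Therefore /dʒ/ is basic and [g] is derived by depalatalization (palato-alveolar /dʒ/ and /ʃ/ become [g] and [s] when no front vowel follows).
From [bɛdʒi] the stem 'smoke' is /bɛdʒ/; when no front vowel follows this yields [bɛgo].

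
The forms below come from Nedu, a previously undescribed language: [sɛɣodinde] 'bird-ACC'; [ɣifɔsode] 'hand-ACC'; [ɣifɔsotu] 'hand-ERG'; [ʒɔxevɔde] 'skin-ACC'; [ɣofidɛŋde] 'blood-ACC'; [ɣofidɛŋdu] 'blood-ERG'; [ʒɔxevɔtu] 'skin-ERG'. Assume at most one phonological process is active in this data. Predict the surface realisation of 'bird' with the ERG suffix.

The ERG suffix surfaces as [-du] and [-tu], depending on the final segment of the stem.
By contrast the ACC suffix keeps its initial [d] throughout — that segment must be underlying.
The ERG suffix is therefore /-tu/ underlyingly, with post-nasal voicing: voiceless stops become voiced after a nasal.
After 'bird', which ends in a nasal, the suffix surfaces as [-du], giving [sɛɣodindu].

[sɛɣodindu]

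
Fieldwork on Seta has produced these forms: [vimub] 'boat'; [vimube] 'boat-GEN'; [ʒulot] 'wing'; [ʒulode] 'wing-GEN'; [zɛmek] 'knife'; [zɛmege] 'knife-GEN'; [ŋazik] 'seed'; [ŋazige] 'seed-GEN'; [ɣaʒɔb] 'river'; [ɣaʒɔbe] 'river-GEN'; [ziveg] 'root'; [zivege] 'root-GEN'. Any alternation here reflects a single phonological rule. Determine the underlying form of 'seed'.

In [ŋazik] and [ŋazige] the final segment of 'seed' alternates: [k] ~ [g].
If /g/ were underlying and a rule turned it into [k] in isolation, 'root' would also alternate; but it has [g] in both [ziveg] and [zivege].
The alternation reflects intervocalic voicing: voiceless stops become voiced between vowels. /k/ is underlying.
The underlying form of 'seed' is therefore /ŋazik/.

/ŋazik/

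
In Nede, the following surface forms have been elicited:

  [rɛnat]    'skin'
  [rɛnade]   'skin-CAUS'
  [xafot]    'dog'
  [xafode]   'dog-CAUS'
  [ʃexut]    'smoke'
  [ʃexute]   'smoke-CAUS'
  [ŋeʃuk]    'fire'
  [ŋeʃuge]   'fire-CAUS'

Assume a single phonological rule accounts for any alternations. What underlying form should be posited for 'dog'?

The root 'dog' surfaces as [xafot] and [xafode], with a stem-final [t] ~ [d] alternation.
If /t/ were underlying and a rule turned it into [d] before the CAUS suffix, 'smoke' would also alternate; but it has [t] in both [ʃexut] and [ʃexute].
Therefore /d/ is basic and [t] is derived by word-final obstruent devoicing (voiced obstruents become voiceless word-finally).
The underlying form of 'dog' is therefore /xafod/.

/xafod/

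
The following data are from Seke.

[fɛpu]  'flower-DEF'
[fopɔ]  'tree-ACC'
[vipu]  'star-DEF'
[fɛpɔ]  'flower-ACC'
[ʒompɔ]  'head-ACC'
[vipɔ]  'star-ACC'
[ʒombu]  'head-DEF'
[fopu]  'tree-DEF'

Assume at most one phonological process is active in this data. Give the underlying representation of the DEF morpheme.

The DEF suffix surfaces as [-bu] and [-pu], depending on the final segment of the stem.
The ACC suffix, which begins with [p], is invariant after every stem; so [p] is not altered by any rule here.
The DEF suffix is therefore /-bu/ underlyingly, with post-vocalic devoicing: voiced stops become voiceless after a vowel.

/-bu/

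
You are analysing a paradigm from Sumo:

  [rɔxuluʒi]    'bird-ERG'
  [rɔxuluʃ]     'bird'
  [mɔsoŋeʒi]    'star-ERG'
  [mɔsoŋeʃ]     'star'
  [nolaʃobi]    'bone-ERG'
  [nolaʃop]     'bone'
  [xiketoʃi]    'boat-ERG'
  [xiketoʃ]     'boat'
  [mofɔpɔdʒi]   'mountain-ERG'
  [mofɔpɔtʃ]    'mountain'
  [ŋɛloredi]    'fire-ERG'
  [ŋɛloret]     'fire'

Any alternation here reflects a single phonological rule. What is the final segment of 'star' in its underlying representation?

/ʒ/

The stem for 'star' ends in [ʒ] in [mɔsoŋeʒi] but [ʃ] in [mɔsoŋeʃ].
But 'boat' keeps [ʃ] in both environments ([xiketoʃi], [xiketoʃ]), so there is no rule changing /ʃ/ to [ʒ] before the ERG suffix.
Therefore /ʒ/ is basic and [ʃ] is derived by word-final obstruent devoicing (voiced obstruents become voiceless word-finally).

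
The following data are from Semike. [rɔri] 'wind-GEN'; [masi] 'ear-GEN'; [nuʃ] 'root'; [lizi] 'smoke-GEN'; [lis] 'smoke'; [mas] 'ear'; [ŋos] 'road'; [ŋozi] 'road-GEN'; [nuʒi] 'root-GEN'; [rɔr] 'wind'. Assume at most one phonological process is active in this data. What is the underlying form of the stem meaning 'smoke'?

/liz/

'smoke' shows [s] ~ [z] at the end of the stem ([lis] vs [lizi]).
Compare 'ear', with invariant [s] in [mas] and [masi]: an analysis with underlying /s/ and a rule producing [z] before the GEN suffix would wrongly predict alternation here too.
The underlying segment must be /z/; voiced obstruents become voiceless word-finally, yielding [s] there.
So 'smoke' = /liz/.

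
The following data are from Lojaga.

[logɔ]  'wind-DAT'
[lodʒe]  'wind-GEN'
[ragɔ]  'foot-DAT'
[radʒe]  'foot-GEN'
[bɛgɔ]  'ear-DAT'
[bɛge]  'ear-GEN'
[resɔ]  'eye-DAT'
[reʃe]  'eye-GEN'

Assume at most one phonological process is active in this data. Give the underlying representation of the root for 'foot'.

/radʒ/

'foot' shows [g] ~ [dʒ] at the end of the stem ([ragɔ] vs [radʒe]).
The stem 'ear' ([bɛgɔ], [bɛge]) shows [g] unchanged in both environments, so [g] cannot be basic with [dʒ] derived before the GEN suffix.
So /dʒ/ is underlying, and a rule of depalatalization — palato-alveolar /dʒ/ and /ʃ/ become [g] and [s] when no front vowel follows — gives [g].
The underlying form of 'foot' is therefore /radʒ/.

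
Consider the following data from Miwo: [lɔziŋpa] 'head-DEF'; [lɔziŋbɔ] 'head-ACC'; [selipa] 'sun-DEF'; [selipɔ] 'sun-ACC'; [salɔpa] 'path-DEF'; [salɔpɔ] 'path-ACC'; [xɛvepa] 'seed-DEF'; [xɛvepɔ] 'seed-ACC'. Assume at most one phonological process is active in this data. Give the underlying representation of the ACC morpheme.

/-bɔ/

The ACC morpheme has two allomorphs, [-bɔ] and [-pɔ].
The DEF suffix, which begins with [p], is invariant after every stem; so [p] is not altered by any rule here.
The ACC suffix is therefore /-bɔ/ underlyingly, with post-vocalic devoicing: voiced stops become voiceless after a vowel.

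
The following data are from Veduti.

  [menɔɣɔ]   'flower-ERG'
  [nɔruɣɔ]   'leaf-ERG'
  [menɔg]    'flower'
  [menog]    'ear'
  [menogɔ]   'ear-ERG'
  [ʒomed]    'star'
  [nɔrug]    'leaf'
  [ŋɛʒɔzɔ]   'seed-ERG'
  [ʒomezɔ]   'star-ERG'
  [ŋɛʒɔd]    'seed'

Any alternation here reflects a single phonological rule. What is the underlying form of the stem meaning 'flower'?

/menɔɣ/

The root 'flower' surfaces as [menɔg] and [menɔɣɔ], with a stem-final [g] ~ [ɣ] alternation.
The stem 'ear' ([menog], [menogɔ]) shows [g] unchanged in both environments, so [g] cannot be basic with [ɣ] derived before the ERG suffix.
The alternation reflects word-final hardening: voiced fricatives become stops word-finally. /ɣ/ is underlying.
Hence 'flower' is /menɔɣ/ underlyingly.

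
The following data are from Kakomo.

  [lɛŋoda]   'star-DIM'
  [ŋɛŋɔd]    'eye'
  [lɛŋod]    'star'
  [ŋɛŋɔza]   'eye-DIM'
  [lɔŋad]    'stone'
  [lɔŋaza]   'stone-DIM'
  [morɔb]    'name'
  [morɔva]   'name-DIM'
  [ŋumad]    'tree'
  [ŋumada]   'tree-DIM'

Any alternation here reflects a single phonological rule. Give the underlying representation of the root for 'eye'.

The stem for 'eye' ends in [d] in [ŋɛŋɔd] but [z] in [ŋɛŋɔza].
But 'star' keeps [d] in both environments ([lɛŋod], [lɛŋoda]), so there is no rule changing /d/ to [z] before the DIM suffix.
The underlying segment must be /z/; voiced fricatives become stops word-finally, yielding [d] there.
So 'eye' = /ŋɛŋɔz/.

/ŋɛŋɔz/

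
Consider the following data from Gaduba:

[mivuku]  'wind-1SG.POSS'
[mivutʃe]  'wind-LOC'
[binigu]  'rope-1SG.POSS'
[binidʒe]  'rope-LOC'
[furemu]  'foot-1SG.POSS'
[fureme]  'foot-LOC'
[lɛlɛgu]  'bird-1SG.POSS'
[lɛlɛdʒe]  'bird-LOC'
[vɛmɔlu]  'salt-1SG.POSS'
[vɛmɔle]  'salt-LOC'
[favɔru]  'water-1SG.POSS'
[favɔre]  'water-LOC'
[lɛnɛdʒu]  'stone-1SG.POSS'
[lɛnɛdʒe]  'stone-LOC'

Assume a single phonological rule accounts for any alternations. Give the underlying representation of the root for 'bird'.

/lɛlɛg/

In [lɛlɛgu] and [lɛlɛdʒe] the final segment of 'bird' alternates: [g] ~ [dʒ].
But 'stone' keeps [dʒ] in both environments ([lɛnɛdʒu], [lɛnɛdʒe]), so there is no rule changing /dʒ/ to [g] before the 1SG.POSS suffix.
So /g/ is underlying, and a rule of palatalization before a front vowel — /k/ and /g/ become palato-alveolar [tʃ] and [dʒ] before a front vowel — gives [dʒ].
The underlying form of 'bird' is therefore /lɛlɛg/.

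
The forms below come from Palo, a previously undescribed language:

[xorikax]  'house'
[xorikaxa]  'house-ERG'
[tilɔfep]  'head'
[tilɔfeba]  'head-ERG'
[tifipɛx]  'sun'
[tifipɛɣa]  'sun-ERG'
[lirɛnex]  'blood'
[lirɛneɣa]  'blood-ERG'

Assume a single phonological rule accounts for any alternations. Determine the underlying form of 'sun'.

/tifipɛɣ/

'sun' shows [x] ~ [ɣ] at the end of the stem ([tifipɛx] vs [tifipɛɣa]).
But 'house' keeps [x] in both environments ([xorikax], [xorikaxa]), so there is no rule changing /x/ to [ɣ] before the ERG suffix.
The alternation reflects word-final obstruent devoicing: voiced obstruents become voiceless word-finally. /ɣ/ is underlying.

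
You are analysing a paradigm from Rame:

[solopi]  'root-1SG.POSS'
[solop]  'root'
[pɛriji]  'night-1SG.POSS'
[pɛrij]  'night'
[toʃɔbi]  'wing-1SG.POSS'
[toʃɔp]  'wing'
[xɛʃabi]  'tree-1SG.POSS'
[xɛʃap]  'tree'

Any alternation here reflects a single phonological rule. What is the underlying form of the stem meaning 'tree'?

'tree' shows [b] ~ [p] at the end of the stem ([xɛʃabi] vs [xɛʃap]).
Compare 'root', with invariant [p] in [solopi] and [solop]: an analysis with underlying /p/ and a rule producing [b] before the 1SG.POSS suffix would wrongly predict alternation here too.
The alternation reflects word-final obstruent devoicing: voiced obstruents become voiceless word-finally. /b/ is underlying.

/xɛʃab/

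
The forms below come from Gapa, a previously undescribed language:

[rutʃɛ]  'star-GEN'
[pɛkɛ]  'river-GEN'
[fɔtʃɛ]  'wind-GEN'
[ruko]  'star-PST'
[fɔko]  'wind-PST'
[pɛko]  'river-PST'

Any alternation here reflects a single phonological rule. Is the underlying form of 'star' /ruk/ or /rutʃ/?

The stem for 'star' ends in [tʃ] in [rutʃɛ] but [k] in [ruko].
Compare 'river', with invariant [k] in [pɛkɛ] and [pɛko]: an analysis with underlying /k/ and a rule producing [tʃ] before the GEN suffix would wrongly predict alternation here too.
So /tʃ/ is underlying, and a rule of depalatalization — palato-alveolar /tʃ/ becomes [k] when no front vowel follows — gives [k].

/rutʃ/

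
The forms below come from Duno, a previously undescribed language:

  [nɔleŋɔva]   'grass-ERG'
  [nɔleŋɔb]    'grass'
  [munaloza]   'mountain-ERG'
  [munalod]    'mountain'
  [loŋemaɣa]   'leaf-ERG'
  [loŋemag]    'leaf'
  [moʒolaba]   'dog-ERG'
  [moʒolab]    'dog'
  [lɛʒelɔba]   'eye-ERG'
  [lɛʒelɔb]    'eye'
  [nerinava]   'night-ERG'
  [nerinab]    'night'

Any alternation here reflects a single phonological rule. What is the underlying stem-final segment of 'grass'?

'grass' shows [v] ~ [b] at the end of the stem ([nɔleŋɔva] vs [nɔleŋɔb]).
The stem 'eye' ([lɛʒelɔba], [lɛʒelɔb]) shows [b] unchanged in both environments, so [b] cannot be basic with [v] derived before the ERG suffix.
The alternation reflects word-final hardening: voiced fricatives become stops word-finally. /v/ is underlying.

/v/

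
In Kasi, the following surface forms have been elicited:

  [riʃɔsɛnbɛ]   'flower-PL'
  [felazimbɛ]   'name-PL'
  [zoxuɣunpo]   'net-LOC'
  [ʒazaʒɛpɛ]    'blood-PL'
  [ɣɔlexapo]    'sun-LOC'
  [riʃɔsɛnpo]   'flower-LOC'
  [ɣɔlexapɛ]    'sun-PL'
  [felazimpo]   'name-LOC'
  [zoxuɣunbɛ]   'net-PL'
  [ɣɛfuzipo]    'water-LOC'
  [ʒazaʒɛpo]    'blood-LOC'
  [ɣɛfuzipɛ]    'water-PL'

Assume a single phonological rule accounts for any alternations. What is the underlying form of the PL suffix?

The PL morpheme has two allomorphs, [-bɛ] and [-pɛ].
The LOC suffix, which begins with [p], is invariant after every stem; so [p] is not altered by any rule here.
The PL suffix is therefore /-bɛ/ underlyingly, with post-vocalic devoicing: voiced stops become voiceless after a vowel.

/-bɛ/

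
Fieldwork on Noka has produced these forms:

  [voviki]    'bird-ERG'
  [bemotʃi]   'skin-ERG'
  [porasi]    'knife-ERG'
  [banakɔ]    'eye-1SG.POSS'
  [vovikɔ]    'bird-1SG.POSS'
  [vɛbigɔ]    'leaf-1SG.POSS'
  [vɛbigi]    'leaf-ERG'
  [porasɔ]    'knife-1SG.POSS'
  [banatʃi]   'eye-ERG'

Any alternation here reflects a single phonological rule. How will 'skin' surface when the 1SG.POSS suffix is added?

The root 'eye' surfaces as [banatʃi] and [banakɔ], with a stem-final [tʃ] ~ [k] alternation.
But 'bird' keeps [k] in both environments ([voviki], [vovikɔ]), so there is no rule changing /k/ to [tʃ] before the ERG suffix.
So /tʃ/ is underlying, and a rule of depalatalization — palato-alveolar /tʃ/ becomes [k] when no front vowel follows — gives [k].
The one attested form of 'skin', [bemotʃi], shows underlying /bemotʃ/. Applying the same rule when no front vowel follows gives [bemokɔ].

[bemokɔ]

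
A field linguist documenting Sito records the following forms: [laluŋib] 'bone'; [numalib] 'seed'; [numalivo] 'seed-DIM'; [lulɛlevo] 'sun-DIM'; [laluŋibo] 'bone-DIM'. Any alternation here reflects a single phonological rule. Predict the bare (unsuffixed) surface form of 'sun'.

The stem for 'seed' ends in [b] in [numalib] but [v] in [numalivo].
Compare 'bone', with invariant [b] in [laluŋib] and [laluŋibo]: an analysis with underlying /b/ and a rule producing [v] before the DIM suffix would wrongly predict alternation here too.
The alternation reflects word-final hardening: voiced fricatives become stops word-finally. /v/ is underlying.
The one attested form of 'sun', [lulɛlevo], shows underlying /lulɛlev/. Applying the same rule word-finally gives [lulɛleb].

[lulɛleb]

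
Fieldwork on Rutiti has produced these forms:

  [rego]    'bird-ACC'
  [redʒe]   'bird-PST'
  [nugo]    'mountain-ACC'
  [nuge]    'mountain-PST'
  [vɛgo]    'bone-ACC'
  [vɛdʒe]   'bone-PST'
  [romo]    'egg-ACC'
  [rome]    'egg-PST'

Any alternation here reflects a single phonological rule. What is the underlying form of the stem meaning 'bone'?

/vɛdʒ/

The stem for 'bone' ends in [g] in [vɛgo] but [dʒ] in [vɛdʒe].
Compare 'mountain', with invariant [g] in [nugo] and [nuge]: an analysis with underlying /g/ and a rule producing [dʒ] before the PST suffix would wrongly predict alternation here too.
Therefore /dʒ/ is basic and [g] is derived by depalatalization (palato-alveolar /dʒ/ becomes [g] when no front vowel follows).
The underlying form of 'bone' is therefore /vɛdʒ/.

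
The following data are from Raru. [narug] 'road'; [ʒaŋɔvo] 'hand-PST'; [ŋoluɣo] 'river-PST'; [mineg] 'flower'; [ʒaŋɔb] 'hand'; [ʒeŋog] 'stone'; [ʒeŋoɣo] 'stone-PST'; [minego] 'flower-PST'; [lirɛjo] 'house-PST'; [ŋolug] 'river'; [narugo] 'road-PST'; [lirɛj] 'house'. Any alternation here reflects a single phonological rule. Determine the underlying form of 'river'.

/ŋoluɣ/

In [ŋoluɣo] and [ŋolug] the final segment of 'river' alternates: [ɣ] ~ [g].
If /g/ were underlying and a rule turned it into [ɣ] before the PST suffix, 'flower' would also alternate; but it has [g] in both [minego] and [mineg].
The underlying segment must be /ɣ/; voiced fricatives become stops word-finally, yielding [g] there.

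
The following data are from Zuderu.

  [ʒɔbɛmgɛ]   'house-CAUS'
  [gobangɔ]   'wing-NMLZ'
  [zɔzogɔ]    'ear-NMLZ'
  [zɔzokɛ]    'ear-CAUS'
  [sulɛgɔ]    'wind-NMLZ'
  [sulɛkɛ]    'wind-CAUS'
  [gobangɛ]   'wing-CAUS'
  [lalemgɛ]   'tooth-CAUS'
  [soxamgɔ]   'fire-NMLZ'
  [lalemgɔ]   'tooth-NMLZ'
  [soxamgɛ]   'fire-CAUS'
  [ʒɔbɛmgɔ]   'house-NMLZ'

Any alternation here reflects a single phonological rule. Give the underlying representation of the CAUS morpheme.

The CAUS morpheme has two allomorphs, [-gɛ] and [-kɛ].
The NMLZ suffix, which begins with [g], is invariant after every stem; so [g] is not altered by any rule here.
So the underlying form is /-kɛ/, and voiceless stops become voiced after a nasal.

/-kɛ/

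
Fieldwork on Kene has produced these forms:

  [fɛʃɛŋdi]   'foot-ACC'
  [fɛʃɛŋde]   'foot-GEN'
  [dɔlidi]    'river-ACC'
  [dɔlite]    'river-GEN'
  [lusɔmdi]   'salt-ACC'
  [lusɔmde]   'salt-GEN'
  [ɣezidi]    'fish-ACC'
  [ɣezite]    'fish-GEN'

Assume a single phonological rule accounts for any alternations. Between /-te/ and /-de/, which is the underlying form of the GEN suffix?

/-te/

The GEN suffix surfaces as [-de] and [-te], depending on the final segment of the stem.
By contrast the ACC suffix keeps its initial [d] throughout — that segment must be underlying.
So the underlying form is /-te/, and voiceless stops become voiced after a nasal.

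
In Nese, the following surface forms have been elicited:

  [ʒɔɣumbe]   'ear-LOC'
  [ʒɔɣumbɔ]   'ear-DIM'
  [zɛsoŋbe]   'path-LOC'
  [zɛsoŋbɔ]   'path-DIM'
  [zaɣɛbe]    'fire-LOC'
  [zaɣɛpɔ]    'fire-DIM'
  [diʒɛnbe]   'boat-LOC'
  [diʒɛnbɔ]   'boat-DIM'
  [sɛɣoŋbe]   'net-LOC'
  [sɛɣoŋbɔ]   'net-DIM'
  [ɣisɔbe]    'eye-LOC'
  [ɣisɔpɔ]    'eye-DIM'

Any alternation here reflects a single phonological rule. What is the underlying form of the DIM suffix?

The DIM suffix surfaces as [-bɔ] and [-pɔ], depending on the final segment of the stem.
The LOC suffix, which begins with [b], is invariant after every stem; so [b] is not altered by any rule here.
So the underlying form is /-pɔ/, and voiceless stops become voiced after a nasal.

/-pɔ/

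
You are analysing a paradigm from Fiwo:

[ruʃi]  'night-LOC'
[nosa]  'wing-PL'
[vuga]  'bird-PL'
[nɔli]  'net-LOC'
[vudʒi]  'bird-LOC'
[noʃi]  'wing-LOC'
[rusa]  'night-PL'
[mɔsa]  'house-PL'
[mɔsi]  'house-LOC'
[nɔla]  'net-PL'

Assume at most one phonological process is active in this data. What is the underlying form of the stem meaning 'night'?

The root 'night' surfaces as [ruʃi] and [rusa], with a stem-final [ʃ] ~ [s] alternation.
If /s/ were underlying and a rule turned it into [ʃ] before the LOC suffix, 'house' would also alternate; but it has [s] in both [mɔsi] and [mɔsa].
The underlying segment must be /ʃ/; palato-alveolar /dʒ/ and /ʃ/ become [g] and [s] when no front vowel follows, yielding [s] there.
So 'night' = /ruʃ/.

/ruʃ/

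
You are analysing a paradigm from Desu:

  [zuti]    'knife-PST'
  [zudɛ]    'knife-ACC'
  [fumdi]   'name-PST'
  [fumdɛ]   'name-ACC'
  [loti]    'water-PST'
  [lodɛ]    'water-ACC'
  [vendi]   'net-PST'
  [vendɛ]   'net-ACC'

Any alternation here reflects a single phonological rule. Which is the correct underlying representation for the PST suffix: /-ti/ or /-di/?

/-ti/

The PST morpheme has two allomorphs, [-di] and [-ti].
The ACC suffix, which begins with [d], is invariant after every stem; so [d] is not altered by any rule here.
So the underlying form is /-ti/, and voiceless stops become voiced after a nasal.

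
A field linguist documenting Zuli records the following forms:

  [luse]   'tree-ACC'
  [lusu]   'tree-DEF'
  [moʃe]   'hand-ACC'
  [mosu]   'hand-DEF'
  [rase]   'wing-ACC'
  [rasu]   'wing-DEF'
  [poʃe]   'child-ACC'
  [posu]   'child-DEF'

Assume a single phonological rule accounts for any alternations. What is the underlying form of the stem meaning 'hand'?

In [moʃe] and [mosu] the final segment of 'hand' alternates: [ʃ] ~ [s].
Compare 'wing', with invariant [s] in [rase] and [rasu]: an analysis with underlying /s/ and a rule producing [ʃ] before the ACC suffix would wrongly predict alternation here too.
The underlying segment must be /ʃ/; palato-alveolar /ʃ/ becomes [s] when no front vowel follows, yielding [s] there.

/moʃ/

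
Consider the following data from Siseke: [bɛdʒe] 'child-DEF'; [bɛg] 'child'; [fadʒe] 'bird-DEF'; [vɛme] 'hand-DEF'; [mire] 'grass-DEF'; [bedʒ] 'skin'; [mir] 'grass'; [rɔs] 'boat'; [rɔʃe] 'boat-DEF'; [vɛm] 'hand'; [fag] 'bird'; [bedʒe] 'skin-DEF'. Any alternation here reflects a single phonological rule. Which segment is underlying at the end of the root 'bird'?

/g/

In [fadʒe] and [fag] the final segment of 'bird' alternates: [dʒ] ~ [g].
But 'skin' keeps [dʒ] in both environments ([bedʒe], [bedʒ]), so there is no rule changing /dʒ/ to [g] in isolation.
Therefore /g/ is basic and [dʒ] is derived by palatalization before a front vowel (/g/ and /s/ become palato-alveolar [dʒ] and [ʃ] before a front vowel).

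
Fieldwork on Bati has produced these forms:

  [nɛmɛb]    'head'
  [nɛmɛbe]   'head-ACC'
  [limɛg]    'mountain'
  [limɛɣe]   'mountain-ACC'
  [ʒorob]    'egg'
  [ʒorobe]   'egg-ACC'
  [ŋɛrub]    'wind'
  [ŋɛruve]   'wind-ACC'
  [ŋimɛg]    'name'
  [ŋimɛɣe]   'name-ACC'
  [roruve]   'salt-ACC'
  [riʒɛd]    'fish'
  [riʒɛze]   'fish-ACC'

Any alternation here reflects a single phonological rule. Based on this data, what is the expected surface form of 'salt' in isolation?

[rorub]

The stem for 'wind' ends in [b] in [ŋɛrub] but [v] in [ŋɛruve].
The stem 'egg' ([ʒorob], [ʒorobe]) shows [b] unchanged in both environments, so [b] cannot be basic with [v] derived before the ACC suffix.
Therefore /v/ is basic and [b] is derived by word-final hardening (voiced fricatives become stops word-finally).
From [roruve] the stem 'salt' is /roruv/; word-finally this yields [rorub].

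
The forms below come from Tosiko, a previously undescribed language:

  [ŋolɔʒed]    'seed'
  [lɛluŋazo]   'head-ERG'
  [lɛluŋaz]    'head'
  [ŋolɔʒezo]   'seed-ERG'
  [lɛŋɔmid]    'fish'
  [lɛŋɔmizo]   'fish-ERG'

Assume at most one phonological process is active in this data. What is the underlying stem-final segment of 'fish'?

/d/

'fish' shows [z] ~ [d] at the end of the stem ([lɛŋɔmizo] vs [lɛŋɔmid]).
The stem 'head' ([lɛluŋazo], [lɛluŋaz]) shows [z] unchanged in both environments, so [z] cannot be basic with [d] derived in isolation.
The alternation reflects intervocalic spirantization: voiced stops become fricatives between vowels. /d/ is underlying.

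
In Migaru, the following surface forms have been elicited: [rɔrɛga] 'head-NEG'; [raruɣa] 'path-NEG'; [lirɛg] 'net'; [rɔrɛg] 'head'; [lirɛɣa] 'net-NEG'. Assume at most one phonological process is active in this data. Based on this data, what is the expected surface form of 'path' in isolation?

In [lirɛɣa] and [lirɛg] the final segment of 'net' alternates: [ɣ] ~ [g].
But 'head' keeps [g] in both environments ([rɔrɛga], [rɔrɛg]), so there is no rule changing /g/ to [ɣ] before the NEG suffix.
Therefore /ɣ/ is basic and [g] is derived by word-final hardening (voiced fricatives become stops word-finally).
From [raruɣa] the stem 'path' is /raruɣ/; word-finally this yields [rarug].

[rarug]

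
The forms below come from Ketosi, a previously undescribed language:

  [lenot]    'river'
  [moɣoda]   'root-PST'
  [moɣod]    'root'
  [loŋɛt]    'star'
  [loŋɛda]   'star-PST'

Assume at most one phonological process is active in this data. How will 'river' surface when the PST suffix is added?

'star' shows [d] ~ [t] at the end of the stem ([loŋɛda] vs [loŋɛt]).
If /d/ were underlying and a rule turned it into [t] in isolation, 'root' would also alternate; but it has [d] in both [moɣoda] and [moɣod].
Therefore /t/ is basic and [d] is derived by intervocalic voicing (voiceless stops become voiced between vowels).
The one attested form of 'river', [lenot], shows underlying /lenot/. Applying the same rule between vowels gives [lenoda].

[lenoda]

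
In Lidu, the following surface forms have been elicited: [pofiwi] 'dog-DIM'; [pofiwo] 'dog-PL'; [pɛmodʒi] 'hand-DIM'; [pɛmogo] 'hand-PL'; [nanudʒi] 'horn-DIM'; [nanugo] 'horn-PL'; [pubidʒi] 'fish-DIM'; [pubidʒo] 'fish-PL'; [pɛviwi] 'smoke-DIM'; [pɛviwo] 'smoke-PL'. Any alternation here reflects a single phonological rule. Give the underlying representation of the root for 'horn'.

The stem for 'horn' ends in [dʒ] in [nanudʒi] but [g] in [nanugo].
If /dʒ/ were underlying and a rule turned it into [g] before the PL suffix, 'fish' would also alternate; but it has [dʒ] in both [pubidʒi] and [pubidʒo].
The underlying segment must be /g/; /g/ becomes palato-alveolar [dʒ] before a front vowel, yielding [dʒ] there.
Hence 'horn' is /nanug/ underlyingly.

/nanug/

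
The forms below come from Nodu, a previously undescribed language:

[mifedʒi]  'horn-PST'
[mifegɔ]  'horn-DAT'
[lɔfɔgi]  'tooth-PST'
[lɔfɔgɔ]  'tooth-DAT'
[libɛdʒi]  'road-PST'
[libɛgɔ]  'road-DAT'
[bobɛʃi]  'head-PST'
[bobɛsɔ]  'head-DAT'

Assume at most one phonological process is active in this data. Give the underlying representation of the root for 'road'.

The root 'road' surfaces as [libɛdʒi] and [libɛgɔ], with a stem-final [dʒ] ~ [g] alternation.
Compare 'tooth', with invariant [g] in [lɔfɔgi] and [lɔfɔgɔ]: an analysis with underlying /g/ and a rule producing [dʒ] before the PST suffix would wrongly predict alternation here too.
So /dʒ/ is underlying, and a rule of depalatalization — palato-alveolar /dʒ/ and /ʃ/ become [g] and [s] when no front vowel follows — gives [g].
The underlying form of 'road' is therefore /libɛdʒ/.

/libɛdʒ/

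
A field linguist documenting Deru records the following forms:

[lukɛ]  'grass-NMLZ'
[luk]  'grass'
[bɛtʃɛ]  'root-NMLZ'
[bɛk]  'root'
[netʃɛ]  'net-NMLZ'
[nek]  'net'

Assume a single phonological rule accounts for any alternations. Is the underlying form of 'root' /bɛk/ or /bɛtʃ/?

'root' shows [tʃ] ~ [k] at the end of the stem ([bɛtʃɛ] vs [bɛk]).
But 'grass' keeps [k] in both environments ([lukɛ], [luk]), so there is no rule changing /k/ to [tʃ] before the NMLZ suffix.
So /tʃ/ is underlying, and a rule of depalatalization — palato-alveolar /tʃ/ becomes [k] when no front vowel follows — gives [k].

/bɛtʃ/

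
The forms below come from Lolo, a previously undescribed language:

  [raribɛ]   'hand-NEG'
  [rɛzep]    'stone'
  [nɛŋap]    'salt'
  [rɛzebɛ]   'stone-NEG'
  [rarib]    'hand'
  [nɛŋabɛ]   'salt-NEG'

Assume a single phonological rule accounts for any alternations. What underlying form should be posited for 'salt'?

The root 'salt' surfaces as [nɛŋap] and [nɛŋabɛ], with a stem-final [p] ~ [b] alternation.
If /b/ were underlying and a rule turned it into [p] in isolation, 'hand' would also alternate; but it has [b] in both [rarib] and [raribɛ].
The alternation reflects intervocalic voicing: voiceless stops become voiced between vowels. /p/ is underlying.
So 'salt' = /nɛŋap/.

/nɛŋap/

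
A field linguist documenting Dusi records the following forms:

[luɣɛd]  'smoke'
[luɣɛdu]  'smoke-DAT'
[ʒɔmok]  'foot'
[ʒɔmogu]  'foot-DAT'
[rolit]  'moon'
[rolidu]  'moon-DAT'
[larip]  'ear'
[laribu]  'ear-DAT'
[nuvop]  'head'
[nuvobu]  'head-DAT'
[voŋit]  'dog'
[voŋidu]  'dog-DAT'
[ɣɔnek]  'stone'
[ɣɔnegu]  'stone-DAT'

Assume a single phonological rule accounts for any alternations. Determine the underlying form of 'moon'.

/rolit/

The stem for 'moon' ends in [t] in [rolit] but [d] in [rolidu].
But 'smoke' keeps [d] in both environments ([luɣɛd], [luɣɛdu]), so there is no rule changing /d/ to [t] in isolation.
The alternation reflects intervocalic voicing: voiceless stops become voiced between vowels. /t/ is underlying.
Hence 'moon' is /rolit/ underlyingly.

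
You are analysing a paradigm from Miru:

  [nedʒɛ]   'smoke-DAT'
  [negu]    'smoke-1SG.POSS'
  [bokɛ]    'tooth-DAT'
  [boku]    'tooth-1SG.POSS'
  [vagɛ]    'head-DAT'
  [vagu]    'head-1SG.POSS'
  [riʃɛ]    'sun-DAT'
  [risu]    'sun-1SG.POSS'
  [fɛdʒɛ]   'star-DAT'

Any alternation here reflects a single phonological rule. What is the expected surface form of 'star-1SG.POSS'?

In [nedʒɛ] and [negu] the final segment of 'smoke' alternates: [dʒ] ~ [g].
Compare 'head', with invariant [g] in [vagɛ] and [vagu]: an analysis with underlying /g/ and a rule producing [dʒ] before the DAT suffix would wrongly predict alternation here too.
The underlying segment must be /dʒ/; palato-alveolar /dʒ/ and /ʃ/ become [g] and [s] when no front vowel follows, yielding [g] there.
From [fɛdʒɛ] the stem 'star' is /fɛdʒ/; when no front vowel follows this yields [fɛgu].

[fɛgu]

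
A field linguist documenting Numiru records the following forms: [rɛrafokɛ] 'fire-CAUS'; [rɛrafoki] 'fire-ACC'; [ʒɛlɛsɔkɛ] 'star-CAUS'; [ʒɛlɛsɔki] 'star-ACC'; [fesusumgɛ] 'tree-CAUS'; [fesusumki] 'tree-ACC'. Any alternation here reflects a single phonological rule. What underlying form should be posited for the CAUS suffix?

/-gɛ/

The CAUS morpheme has two allomorphs, [-gɛ] and [-kɛ].
The ACC suffix, which begins with [k], is invariant after every stem; so [k] is not altered by any rule here.
So the underlying form is /-gɛ/, and voiced stops become voiceless after a vowel.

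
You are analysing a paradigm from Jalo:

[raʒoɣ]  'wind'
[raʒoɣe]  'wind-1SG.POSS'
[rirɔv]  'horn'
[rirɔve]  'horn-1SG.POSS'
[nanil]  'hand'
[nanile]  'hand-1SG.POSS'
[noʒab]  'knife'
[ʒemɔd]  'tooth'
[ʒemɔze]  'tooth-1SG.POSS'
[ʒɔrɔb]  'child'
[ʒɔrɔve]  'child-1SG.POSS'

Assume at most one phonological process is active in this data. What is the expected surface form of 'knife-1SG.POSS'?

[noʒave]

'child' shows [b] ~ [v] at the end of the stem ([ʒɔrɔb] vs [ʒɔrɔve]).
The stem 'horn' ([rirɔv], [rirɔve]) shows [v] unchanged in both environments, so [v] cannot be basic with [b] derived in isolation.
The alternation reflects intervocalic spirantization: voiced stops become fricatives between vowels. /b/ is underlying.
From [noʒab] the stem 'knife' is /noʒab/; between vowels this yields [noʒave].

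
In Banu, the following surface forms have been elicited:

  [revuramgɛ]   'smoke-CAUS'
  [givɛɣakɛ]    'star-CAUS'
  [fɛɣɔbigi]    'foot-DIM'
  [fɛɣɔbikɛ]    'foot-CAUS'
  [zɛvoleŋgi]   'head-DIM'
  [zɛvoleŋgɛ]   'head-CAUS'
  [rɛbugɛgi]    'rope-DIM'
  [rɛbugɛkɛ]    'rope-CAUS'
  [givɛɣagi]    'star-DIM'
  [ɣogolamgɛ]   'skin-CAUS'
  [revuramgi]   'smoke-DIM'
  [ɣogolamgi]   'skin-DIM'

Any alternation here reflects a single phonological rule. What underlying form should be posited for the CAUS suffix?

The CAUS morpheme has two allomorphs, [-gɛ] and [-kɛ].
By contrast the DIM suffix keeps its initial [g] throughout — that segment must be underlying.
So the underlying form is /-kɛ/, and voiceless stops become voiced after a nasal.

/-kɛ/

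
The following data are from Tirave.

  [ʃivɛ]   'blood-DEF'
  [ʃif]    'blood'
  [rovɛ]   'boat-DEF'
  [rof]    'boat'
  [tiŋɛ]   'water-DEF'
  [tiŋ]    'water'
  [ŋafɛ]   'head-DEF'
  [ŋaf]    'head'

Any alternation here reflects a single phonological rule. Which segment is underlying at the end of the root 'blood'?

/v/

In [ʃivɛ] and [ʃif] the final segment of 'blood' alternates: [v] ~ [f].
If /f/ were underlying and a rule turned it into [v] before the DEF suffix, 'head' would also alternate; but it has [f] in both [ŋafɛ] and [ŋaf].
The underlying segment must be /v/; voiced obstruents become voiceless word-finally, yielding [f] there.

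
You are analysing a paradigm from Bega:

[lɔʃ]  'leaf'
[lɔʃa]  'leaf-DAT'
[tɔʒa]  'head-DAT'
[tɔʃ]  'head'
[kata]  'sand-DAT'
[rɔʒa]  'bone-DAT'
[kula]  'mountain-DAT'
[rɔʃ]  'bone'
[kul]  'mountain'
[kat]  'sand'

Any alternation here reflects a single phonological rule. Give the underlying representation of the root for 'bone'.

/rɔʒ/

In [rɔʃ] and [rɔʒa] the final segment of 'bone' alternates: [ʃ] ~ [ʒ].
But 'leaf' keeps [ʃ] in both environments ([lɔʃ], [lɔʃa]), so there is no rule changing /ʃ/ to [ʒ] before the DAT suffix.
The underlying segment must be /ʒ/; voiced obstruents become voiceless word-finally, yielding [ʃ] there.
Hence 'bone' is /rɔʒ/ underlyingly.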